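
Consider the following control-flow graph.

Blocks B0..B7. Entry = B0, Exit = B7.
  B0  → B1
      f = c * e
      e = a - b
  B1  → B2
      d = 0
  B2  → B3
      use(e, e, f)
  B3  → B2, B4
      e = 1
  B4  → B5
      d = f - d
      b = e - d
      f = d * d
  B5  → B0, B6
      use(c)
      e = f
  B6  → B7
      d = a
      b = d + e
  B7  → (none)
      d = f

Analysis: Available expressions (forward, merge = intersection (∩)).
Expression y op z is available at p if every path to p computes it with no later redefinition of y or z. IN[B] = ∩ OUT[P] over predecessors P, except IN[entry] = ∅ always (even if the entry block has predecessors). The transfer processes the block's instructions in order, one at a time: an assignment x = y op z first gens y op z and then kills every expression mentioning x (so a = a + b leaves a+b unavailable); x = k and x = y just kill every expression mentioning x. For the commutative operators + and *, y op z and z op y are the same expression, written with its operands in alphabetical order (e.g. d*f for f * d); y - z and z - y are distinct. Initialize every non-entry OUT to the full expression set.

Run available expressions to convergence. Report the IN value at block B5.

Answer: {d*d, e-d}

Trace:
Converged values:
  B0:  IN={}  OUT={a-b}
  B1:  IN={a-b}  OUT={a-b}
  B2:  IN={a-b}  OUT={a-b}
  B3:  IN={a-b}  OUT={a-b}
  B4:  IN={a-b}  OUT={d*d, e-d}
  B5:  IN={d*d, e-d}  OUT={d*d}
  B6:  IN={d*d}  OUT={d+e}
  B7:  IN={d+e}  OUT={}

Merge at B5: IN[B5] = OUT[B4] = {d*d, e-d}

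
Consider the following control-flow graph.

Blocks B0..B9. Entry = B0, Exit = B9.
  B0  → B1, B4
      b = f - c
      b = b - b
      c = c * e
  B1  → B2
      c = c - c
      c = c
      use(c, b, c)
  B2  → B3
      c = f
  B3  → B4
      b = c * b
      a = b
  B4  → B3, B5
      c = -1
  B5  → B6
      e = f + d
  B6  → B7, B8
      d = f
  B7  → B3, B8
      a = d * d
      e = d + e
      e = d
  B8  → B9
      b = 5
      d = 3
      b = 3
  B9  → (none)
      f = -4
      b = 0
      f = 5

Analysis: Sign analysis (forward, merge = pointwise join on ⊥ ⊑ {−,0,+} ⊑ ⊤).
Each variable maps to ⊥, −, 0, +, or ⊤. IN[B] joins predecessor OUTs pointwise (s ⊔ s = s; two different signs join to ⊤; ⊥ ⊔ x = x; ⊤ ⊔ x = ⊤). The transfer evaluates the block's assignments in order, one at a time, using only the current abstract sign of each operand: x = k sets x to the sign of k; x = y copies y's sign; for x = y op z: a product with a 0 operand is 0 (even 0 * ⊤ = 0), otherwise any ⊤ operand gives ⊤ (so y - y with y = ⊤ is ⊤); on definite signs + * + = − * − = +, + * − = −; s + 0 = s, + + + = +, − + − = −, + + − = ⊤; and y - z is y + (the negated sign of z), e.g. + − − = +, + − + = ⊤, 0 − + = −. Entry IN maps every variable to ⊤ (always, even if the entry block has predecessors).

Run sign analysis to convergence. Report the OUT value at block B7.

Converged values:
  B0: | IN=(all ⊤) | OUT=(all ⊤)
  B1: | IN=(all ⊤) | OUT=(all ⊤)
  B2: | IN=(all ⊤) | OUT=(all ⊤)
  B3: | IN=(all ⊤) | OUT=(all ⊤)
  B4: | IN=(all ⊤) | OUT={c:-; rest ⊤}
  B5: | IN={c:-; rest ⊤} | OUT={c:-; rest ⊤}
  B6: | IN={c:-; rest ⊤} | OUT={c:-; rest ⊤}
  B7: | IN={c:-; rest ⊤} | OUT={c:-; rest ⊤}
  B8: | IN={c:-; rest ⊤} | OUT={b:+, c:-, d:+; rest ⊤}
  B9: | IN={b:+, c:-, d:+; rest ⊤} | OUT={b:0, c:-, d:+, f:+; rest ⊤}

Merge at B7: IN[B7] = OUT[B6] = {a: ⊤, b: ⊤, c: -, d: ⊤, e: ⊤, f: ⊤}
Applying B7's transfer function to that IN value gives OUT[B7] (row B7 above).

Answer: {a: ⊤, b: ⊤, c: -, d: ⊤, e: ⊤, f: ⊤}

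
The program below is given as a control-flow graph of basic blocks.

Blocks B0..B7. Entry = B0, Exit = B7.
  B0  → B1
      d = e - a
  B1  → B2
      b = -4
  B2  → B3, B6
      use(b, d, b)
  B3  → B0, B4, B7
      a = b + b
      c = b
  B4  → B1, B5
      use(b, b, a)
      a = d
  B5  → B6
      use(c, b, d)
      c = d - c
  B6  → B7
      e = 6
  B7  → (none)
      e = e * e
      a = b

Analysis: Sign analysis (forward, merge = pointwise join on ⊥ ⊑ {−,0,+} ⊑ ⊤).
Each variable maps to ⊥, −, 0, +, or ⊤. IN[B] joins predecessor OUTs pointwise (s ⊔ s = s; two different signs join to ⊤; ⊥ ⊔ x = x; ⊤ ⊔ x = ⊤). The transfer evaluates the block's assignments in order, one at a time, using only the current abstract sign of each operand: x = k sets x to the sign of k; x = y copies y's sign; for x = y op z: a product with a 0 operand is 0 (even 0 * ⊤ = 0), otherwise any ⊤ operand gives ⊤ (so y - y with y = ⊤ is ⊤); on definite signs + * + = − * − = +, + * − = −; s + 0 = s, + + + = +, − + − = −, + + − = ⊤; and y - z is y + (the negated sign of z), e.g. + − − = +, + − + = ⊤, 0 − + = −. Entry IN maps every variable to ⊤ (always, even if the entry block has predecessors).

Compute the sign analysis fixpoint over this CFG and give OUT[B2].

Converged values:
  B0:   IN=(all ⊤)   OUT=(all ⊤)
  B1:   IN=(all ⊤)   OUT={b:-; rest ⊤}
  B2:   IN={b:-; rest ⊤}   OUT={b:-; rest ⊤}
  B3:   IN={b:-; rest ⊤}   OUT={a:-, b:-, c:-; rest ⊤}
  B4:   IN={a:-, b:-, c:-; rest ⊤}   OUT={b:-, c:-; rest ⊤}
  B5:   IN={b:-, c:-; rest ⊤}   OUT={b:-; rest ⊤}
  B6:   IN={b:-; rest ⊤}   OUT={b:-, e:+; rest ⊤}
  B7:   IN={b:-; rest ⊤}   OUT={a:-, b:-; rest ⊤}

Merge at B2: IN[B2] = OUT[B1] = {a: ⊤, b: -, c: ⊤, d: ⊤, e: ⊤, f: ⊤}
Applying B2's transfer function to that IN value gives OUT[B2] (row B2 above).

Answer: {a: ⊤, b: -, c: ⊤, d: ⊤, e: ⊤, f: ⊤}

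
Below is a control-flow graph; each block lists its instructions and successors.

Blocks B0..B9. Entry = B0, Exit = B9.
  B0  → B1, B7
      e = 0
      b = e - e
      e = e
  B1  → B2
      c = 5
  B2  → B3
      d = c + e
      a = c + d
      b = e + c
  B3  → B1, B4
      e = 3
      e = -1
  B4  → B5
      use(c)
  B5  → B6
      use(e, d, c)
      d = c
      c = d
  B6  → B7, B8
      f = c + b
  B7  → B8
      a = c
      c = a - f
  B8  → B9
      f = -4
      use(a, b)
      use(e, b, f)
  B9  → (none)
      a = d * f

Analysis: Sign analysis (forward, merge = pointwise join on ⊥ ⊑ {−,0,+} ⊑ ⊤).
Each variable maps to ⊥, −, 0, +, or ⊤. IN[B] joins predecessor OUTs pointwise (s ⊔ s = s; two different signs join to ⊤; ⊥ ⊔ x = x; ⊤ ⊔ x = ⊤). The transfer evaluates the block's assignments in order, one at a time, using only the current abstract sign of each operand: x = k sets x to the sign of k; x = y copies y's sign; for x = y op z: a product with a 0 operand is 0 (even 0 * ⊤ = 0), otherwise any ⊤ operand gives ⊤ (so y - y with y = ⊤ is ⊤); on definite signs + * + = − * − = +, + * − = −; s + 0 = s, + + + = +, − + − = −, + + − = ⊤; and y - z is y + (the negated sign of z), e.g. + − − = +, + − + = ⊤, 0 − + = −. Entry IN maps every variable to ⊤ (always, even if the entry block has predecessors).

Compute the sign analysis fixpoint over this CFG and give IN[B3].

Answer: {a: ⊤, b: ⊤, c: +, d: ⊤, e: ⊤, f: ⊤}

Working:
Fixpoint table:
  B0:   IN=(all ⊤)   OUT={b:0, e:0; rest ⊤}
  B1:   IN=(all ⊤)   OUT={c:+; rest ⊤}
  B2:   IN={c:+; rest ⊤}   OUT={c:+; rest ⊤}
  B3:   IN={c:+; rest ⊤}   OUT={c:+, e:-; rest ⊤}
  B4:   IN={c:+, e:-; rest ⊤}   OUT={c:+, e:-; rest ⊤}
  B5:   IN={c:+, e:-; rest ⊤}   OUT={c:+, d:+, e:-; rest ⊤}
  B6:   IN={c:+, d:+, e:-; rest ⊤}   OUT={c:+, d:+, e:-; rest ⊤}
  B7:   IN=(all ⊤)   OUT=(all ⊤)
  B8:   IN=(all ⊤)   OUT={f:-; rest ⊤}
  B9:   IN={f:-; rest ⊤}   OUT={f:-; rest ⊤}

Merge at B3: IN[B3] = OUT[B2] = {a: ⊤, b: ⊤, c: +, d: ⊤, e: ⊤, f: ⊤}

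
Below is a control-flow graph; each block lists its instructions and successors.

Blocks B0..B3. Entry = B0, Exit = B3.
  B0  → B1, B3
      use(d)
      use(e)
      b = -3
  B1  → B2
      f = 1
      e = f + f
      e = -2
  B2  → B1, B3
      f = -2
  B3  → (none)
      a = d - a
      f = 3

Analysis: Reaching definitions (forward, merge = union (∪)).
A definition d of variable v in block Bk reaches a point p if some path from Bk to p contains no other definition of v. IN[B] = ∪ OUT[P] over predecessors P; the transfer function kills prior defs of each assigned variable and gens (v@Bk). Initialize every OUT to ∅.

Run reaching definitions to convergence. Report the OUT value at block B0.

Answer: {b@B0}

Working:
Converged values:
  B0:   IN={}   OUT={b@B0}
  B1:   IN={b@B0, e@B1, f@B2}   OUT={b@B0, e@B1, f@B1}
  B2:   IN={b@B0, e@B1, f@B1}   OUT={b@B0, e@B1, f@B2}
  B3:   IN={b@B0, e@B1, f@B2}   OUT={a@B3, b@B0, e@B1, f@B3}

B0 is the boundary node: IN[B0] = {}
Applying B0's transfer function to that IN value gives OUT[B0] (row B0 above).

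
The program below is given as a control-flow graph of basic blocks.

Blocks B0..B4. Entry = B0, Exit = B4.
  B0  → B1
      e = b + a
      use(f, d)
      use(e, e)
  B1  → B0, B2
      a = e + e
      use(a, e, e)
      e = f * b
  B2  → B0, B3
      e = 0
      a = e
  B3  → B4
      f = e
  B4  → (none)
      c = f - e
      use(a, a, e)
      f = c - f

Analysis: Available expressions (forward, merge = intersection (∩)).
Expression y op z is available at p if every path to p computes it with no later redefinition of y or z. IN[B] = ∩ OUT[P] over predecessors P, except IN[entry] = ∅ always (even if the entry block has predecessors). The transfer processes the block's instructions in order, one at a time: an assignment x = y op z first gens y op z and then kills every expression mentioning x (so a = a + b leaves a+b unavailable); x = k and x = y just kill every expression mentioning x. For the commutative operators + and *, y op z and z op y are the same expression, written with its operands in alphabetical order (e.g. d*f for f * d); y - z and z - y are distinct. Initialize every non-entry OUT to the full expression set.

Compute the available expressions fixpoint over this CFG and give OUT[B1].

Answer: {b*f}

Working:
Converged values:
  B0: | IN={} | OUT={a+b}
  B1: | IN={a+b} | OUT={b*f}
  B2: | IN={b*f} | OUT={b*f}
  B3: | IN={b*f} | OUT={}
  B4: | IN={} | OUT={}

Merge at B1: IN[B1] = OUT[B0] = {a+b}
Applying B1's transfer function to that IN value gives OUT[B1] (row B1 above).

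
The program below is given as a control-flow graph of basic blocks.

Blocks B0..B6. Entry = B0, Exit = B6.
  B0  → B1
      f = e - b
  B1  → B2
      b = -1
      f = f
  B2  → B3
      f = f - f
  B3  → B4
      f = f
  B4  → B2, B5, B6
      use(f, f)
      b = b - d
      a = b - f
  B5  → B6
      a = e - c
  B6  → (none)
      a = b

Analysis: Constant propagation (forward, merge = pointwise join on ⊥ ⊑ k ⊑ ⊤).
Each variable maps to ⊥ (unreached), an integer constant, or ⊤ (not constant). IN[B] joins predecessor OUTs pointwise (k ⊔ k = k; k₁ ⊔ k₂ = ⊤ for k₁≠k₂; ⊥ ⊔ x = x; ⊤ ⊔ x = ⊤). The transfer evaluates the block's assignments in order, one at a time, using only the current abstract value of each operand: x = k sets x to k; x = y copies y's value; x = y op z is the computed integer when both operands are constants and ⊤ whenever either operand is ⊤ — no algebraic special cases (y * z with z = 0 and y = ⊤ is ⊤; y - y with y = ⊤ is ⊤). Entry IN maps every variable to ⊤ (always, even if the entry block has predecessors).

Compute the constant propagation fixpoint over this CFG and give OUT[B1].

Answer: {a: ⊤, b: -1, c: ⊤, d: ⊤, e: ⊤, f: ⊤}

Trace:
Fixpoint table:
  B0:  IN=(all ⊤)  OUT=(all ⊤)
  B1:  IN=(all ⊤)  OUT={b:-1; rest ⊤}
  B2:  IN=(all ⊤)  OUT=(all ⊤)
  B3:  IN=(all ⊤)  OUT=(all ⊤)
  B4:  IN=(all ⊤)  OUT=(all ⊤)
  B5:  IN=(all ⊤)  OUT=(all ⊤)
  B6:  IN=(all ⊤)  OUT=(all ⊤)

Merge at B1: IN[B1] = OUT[B0] = {a: ⊤, b: ⊤, c: ⊤, d: ⊤, e: ⊤, f: ⊤}
Applying B1's transfer function to that IN value gives OUT[B1] (row B1 above).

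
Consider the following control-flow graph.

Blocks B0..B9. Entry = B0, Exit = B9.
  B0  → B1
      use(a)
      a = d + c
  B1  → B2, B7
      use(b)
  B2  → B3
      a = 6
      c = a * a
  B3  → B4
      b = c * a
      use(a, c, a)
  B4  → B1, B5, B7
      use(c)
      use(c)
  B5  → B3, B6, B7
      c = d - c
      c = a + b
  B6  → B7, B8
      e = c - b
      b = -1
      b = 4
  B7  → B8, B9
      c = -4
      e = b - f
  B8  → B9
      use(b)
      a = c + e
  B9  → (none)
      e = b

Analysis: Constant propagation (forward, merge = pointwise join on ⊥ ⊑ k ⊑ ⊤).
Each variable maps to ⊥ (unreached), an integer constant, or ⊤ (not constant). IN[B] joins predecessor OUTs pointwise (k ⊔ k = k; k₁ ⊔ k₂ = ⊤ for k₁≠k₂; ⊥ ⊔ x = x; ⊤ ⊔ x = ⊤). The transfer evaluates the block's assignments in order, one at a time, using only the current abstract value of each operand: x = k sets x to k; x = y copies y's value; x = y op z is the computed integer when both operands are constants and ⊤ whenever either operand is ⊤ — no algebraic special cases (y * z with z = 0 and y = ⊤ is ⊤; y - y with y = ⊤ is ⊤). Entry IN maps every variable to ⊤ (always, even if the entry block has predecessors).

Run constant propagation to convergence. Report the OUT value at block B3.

Converged values:
  B0:   IN=(all ⊤)   OUT=(all ⊤)
  B1:   IN=(all ⊤)   OUT=(all ⊤)
  B2:   IN=(all ⊤)   OUT={a:6, c:36; rest ⊤}
  B3:   IN={a:6; rest ⊤}   OUT={a:6; rest ⊤}
  B4:   IN={a:6; rest ⊤}   OUT={a:6; rest ⊤}
  B5:   IN={a:6; rest ⊤}   OUT={a:6; rest ⊤}
  B6:   IN={a:6; rest ⊤}   OUT={a:6, b:4; rest ⊤}
  B7:   IN=(all ⊤)   OUT={c:-4; rest ⊤}
  B8:   IN=(all ⊤)   OUT=(all ⊤)
  B9:   IN=(all ⊤)   OUT=(all ⊤)

Merge at B3: IN[B3] = OUT[B2] ⊔ OUT[B5] = {a: 6, b: ⊤, c: ⊤, d: ⊤, e: ⊤, f: ⊤}
Applying B3's transfer function to that IN value gives OUT[B3] (row B3 above).

Answer: {a: 6, b: ⊤, c: ⊤, d: ⊤, e: ⊤, f: ⊤}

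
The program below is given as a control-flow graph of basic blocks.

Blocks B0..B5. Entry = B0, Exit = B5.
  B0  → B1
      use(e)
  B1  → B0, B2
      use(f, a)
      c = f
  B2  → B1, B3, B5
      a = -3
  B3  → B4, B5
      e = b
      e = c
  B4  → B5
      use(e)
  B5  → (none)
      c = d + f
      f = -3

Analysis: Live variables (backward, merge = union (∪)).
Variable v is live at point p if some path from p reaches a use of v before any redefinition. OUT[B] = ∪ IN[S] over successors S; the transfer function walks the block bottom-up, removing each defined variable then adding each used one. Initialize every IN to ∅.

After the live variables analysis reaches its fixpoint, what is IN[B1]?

Answer: {a, b, d, e, f}

Working:
Converged values:
  B0:   IN={a, b, d, e, f}   OUT={a, b, d, e, f}
  B1:   IN={a, b, d, e, f}   OUT={a, b, c, d, e, f}
  B2:   IN={b, c, d, e, f}   OUT={a, b, c, d, e, f}
  B3:   IN={b, c, d, f}   OUT={d, e, f}
  B4:   IN={d, e, f}   OUT={d, f}
  B5:   IN={d, f}   OUT={}

Merge at B1: OUT[B1] = IN[B0] ⊔ IN[B2] = {a, b, c, d, e, f}
Applying B1's transfer function to that OUT value gives IN[B1] (row B1 above).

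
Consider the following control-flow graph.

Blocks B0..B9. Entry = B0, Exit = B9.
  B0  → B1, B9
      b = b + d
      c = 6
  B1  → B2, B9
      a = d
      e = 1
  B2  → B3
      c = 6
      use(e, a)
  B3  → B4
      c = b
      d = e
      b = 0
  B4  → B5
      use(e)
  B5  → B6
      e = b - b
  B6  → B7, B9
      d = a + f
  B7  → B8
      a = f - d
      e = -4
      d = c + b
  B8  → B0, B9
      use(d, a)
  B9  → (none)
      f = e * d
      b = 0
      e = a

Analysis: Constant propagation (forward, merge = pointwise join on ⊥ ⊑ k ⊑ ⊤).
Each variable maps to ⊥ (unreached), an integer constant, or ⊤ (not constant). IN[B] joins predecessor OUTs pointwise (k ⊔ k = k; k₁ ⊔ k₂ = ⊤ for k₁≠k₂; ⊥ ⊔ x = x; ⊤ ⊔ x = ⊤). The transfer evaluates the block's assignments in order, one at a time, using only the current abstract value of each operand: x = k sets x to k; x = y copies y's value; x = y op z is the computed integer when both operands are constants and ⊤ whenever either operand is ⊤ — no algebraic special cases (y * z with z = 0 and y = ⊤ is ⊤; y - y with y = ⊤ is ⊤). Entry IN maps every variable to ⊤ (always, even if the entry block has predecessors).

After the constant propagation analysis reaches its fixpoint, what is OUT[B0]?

Converged values:
  B0:  IN=(all ⊤)  OUT={c:6; rest ⊤}
  B1:  IN={c:6; rest ⊤}  OUT={c:6, e:1; rest ⊤}
  B2:  IN={c:6, e:1; rest ⊤}  OUT={c:6, e:1; rest ⊤}
  B3:  IN={c:6, e:1; rest ⊤}  OUT={b:0, d:1, e:1; rest ⊤}
  B4:  IN={b:0, d:1, e:1; rest ⊤}  OUT={b:0, d:1, e:1; rest ⊤}
  B5:  IN={b:0, d:1, e:1; rest ⊤}  OUT={b:0, d:1, e:0; rest ⊤}
  B6:  IN={b:0, d:1, e:0; rest ⊤}  OUT={b:0, e:0; rest ⊤}
  B7:  IN={b:0, e:0; rest ⊤}  OUT={b:0, e:-4; rest ⊤}
  B8:  IN={b:0, e:-4; rest ⊤}  OUT={b:0, e:-4; rest ⊤}
  B9:  IN=(all ⊤)  OUT={b:0; rest ⊤}

Merge at B0 (entry node, so the boundary value (all ⊤) is joined with the incoming edge(s)): IN[B0] = (all ⊤) ⊔ OUT[B8] = {a: ⊤, b: ⊤, c: ⊤, d: ⊤, e: ⊤, f: ⊤}
Applying B0's transfer function to that IN value gives OUT[B0] (row B0 above).

Answer: {a: ⊤, b: ⊤, c: 6, d: ⊤, e: ⊤, f: ⊤}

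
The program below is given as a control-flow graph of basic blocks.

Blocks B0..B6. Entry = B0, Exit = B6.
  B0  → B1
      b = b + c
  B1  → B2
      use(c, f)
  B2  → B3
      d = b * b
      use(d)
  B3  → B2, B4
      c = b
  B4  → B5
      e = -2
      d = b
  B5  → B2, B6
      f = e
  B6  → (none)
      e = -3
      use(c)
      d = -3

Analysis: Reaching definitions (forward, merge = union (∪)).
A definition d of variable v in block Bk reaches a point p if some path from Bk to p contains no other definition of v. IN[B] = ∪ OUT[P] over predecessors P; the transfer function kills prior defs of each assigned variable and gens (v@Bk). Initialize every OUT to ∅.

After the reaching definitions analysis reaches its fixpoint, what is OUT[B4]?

Answer: {b@B0, c@B3, d@B4, e@B4, f@B5}

Trace:
Fixpoint table:
  B0:  IN={}  OUT={b@B0}
  B1:  IN={b@B0}  OUT={b@B0}
  B2:  IN={b@B0, c@B3, d@B2, d@B4, e@B4, f@B5}  OUT={b@B0, c@B3, d@B2, e@B4, f@B5}
  B3:  IN={b@B0, c@B3, d@B2, e@B4, f@B5}  OUT={b@B0, c@B3, d@B2, e@B4, f@B5}
  B4:  IN={b@B0, c@B3, d@B2, e@B4, f@B5}  OUT={b@B0, c@B3, d@B4, e@B4, f@B5}
  B5:  IN={b@B0, c@B3, d@B4, e@B4, f@B5}  OUT={b@B0, c@B3, d@B4, e@B4, f@B5}
  B6:  IN={b@B0, c@B3, d@B4, e@B4, f@B5}  OUT={b@B0, c@B3, d@B6, e@B6, f@B5}

Merge at B4: IN[B4] = OUT[B3] = {b@B0, c@B3, d@B2, e@B4, f@B5}
Applying B4's transfer function to that IN value gives OUT[B4] (row B4 above).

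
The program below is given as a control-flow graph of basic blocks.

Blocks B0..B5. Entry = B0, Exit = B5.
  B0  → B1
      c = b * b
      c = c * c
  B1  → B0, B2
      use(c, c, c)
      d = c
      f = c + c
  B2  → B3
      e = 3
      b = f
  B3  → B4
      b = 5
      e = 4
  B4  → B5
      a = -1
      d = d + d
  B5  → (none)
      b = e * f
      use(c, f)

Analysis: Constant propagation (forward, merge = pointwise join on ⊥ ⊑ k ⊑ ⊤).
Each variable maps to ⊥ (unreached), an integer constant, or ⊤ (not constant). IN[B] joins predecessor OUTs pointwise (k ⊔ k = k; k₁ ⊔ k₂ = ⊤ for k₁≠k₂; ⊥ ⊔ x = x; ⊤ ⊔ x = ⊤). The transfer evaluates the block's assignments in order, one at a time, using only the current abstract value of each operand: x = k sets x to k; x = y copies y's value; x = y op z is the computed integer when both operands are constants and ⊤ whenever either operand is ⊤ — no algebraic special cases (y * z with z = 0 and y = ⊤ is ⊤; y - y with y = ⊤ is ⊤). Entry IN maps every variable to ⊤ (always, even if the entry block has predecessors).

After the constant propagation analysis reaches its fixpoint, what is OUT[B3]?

Fixpoint table:
  B0:  IN=(all ⊤)  OUT=(all ⊤)
  B1:  IN=(all ⊤)  OUT=(all ⊤)
  B2:  IN=(all ⊤)  OUT={e:3; rest ⊤}
  B3:  IN={e:3; rest ⊤}  OUT={b:5, e:4; rest ⊤}
  B4:  IN={b:5, e:4; rest ⊤}  OUT={a:-1, b:5, e:4; rest ⊤}
  B5:  IN={a:-1, b:5, e:4; rest ⊤}  OUT={a:-1, e:4; rest ⊤}

Merge at B3: IN[B3] = OUT[B2] = {a: ⊤, b: ⊤, c: ⊤, d: ⊤, e: 3, f: ⊤}
Applying B3's transfer function to that IN value gives OUT[B3] (row B3 above).

Answer: {a: ⊤, b: 5, c: ⊤, d: ⊤, e: 4, f: ⊤}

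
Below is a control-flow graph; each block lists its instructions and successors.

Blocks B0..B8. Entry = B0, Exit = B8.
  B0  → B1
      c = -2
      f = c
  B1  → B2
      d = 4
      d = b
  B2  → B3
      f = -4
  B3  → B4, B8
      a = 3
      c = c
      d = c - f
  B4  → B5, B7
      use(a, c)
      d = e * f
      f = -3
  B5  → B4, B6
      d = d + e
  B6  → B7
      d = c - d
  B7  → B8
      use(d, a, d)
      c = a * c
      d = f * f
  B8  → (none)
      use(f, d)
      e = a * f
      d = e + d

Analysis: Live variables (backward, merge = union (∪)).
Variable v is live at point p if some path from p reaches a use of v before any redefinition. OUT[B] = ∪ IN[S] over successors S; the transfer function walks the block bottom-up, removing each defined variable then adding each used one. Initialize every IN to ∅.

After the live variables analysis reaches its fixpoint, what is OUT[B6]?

Per-block solution:
  B0: | IN={b, e} | OUT={b, c, e}
  B1: | IN={b, c, e} | OUT={c, e}
  B2: | IN={c, e} | OUT={c, e, f}
  B3: | IN={c, e, f} | OUT={a, c, d, e, f}
  B4: | IN={a, c, e, f} | OUT={a, c, d, e, f}
  B5: | IN={a, c, d, e, f} | OUT={a, c, d, e, f}
  B6: | IN={a, c, d, f} | OUT={a, c, d, f}
  B7: | IN={a, c, d, f} | OUT={a, d, f}
  B8: | IN={a, d, f} | OUT={}

Merge at B6: OUT[B6] = IN[B7] = {a, c, d, f}

Answer: {a, c, d, f}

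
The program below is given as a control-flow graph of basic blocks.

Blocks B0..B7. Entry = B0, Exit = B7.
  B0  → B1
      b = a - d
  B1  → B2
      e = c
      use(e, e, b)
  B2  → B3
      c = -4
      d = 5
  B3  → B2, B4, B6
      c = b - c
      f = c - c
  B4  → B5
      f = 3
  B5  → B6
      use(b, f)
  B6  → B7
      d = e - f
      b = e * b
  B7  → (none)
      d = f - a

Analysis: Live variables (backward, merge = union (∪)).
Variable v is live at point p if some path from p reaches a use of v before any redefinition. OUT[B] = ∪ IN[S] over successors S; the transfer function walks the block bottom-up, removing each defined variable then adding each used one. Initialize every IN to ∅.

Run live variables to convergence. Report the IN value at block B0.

Per-block solution:
  B0: | IN={a, c, d} | OUT={a, b, c}
  B1: | IN={a, b, c} | OUT={a, b, e}
  B2: | IN={a, b, e} | OUT={a, b, c, e}
  B3: | IN={a, b, c, e} | OUT={a, b, e, f}
  B4: | IN={a, b, e} | OUT={a, b, e, f}
  B5: | IN={a, b, e, f} | OUT={a, b, e, f}
  B6: | IN={a, b, e, f} | OUT={a, f}
  B7: | IN={a, f} | OUT={}

Merge at B0: OUT[B0] = IN[B1] = {a, b, c}
Applying B0's transfer function to that OUT value gives IN[B0] (row B0 above).

Answer: {a, c, d}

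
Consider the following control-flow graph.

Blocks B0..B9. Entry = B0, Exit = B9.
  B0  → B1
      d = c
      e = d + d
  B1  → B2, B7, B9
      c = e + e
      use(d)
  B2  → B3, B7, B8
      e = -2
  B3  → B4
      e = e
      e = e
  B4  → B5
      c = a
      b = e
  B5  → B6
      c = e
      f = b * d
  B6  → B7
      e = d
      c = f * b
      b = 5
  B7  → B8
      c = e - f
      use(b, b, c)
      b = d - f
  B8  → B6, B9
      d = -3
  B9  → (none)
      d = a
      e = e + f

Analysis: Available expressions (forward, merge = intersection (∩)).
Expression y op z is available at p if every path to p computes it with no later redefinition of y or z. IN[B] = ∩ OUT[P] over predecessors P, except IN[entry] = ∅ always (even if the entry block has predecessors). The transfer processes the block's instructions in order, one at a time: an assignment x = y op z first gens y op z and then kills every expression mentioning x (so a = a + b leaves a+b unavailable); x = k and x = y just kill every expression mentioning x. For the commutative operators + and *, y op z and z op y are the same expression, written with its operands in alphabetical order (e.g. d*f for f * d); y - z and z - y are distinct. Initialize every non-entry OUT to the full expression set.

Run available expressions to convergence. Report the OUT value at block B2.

Converged values:
  B0: | IN={} | OUT={d+d}
  B1: | IN={d+d} | OUT={d+d, e+e}
  B2: | IN={d+d, e+e} | OUT={d+d}
  B3: | IN={d+d} | OUT={d+d}
  B4: | IN={d+d} | OUT={d+d}
  B5: | IN={d+d} | OUT={b*d, d+d}
  B6: | IN={} | OUT={}
  B7: | IN={} | OUT={d-f, e-f}
  B8: | IN={} | OUT={}
  B9: | IN={} | OUT={}

Merge at B2: IN[B2] = OUT[B1] = {d+d, e+e}
Applying B2's transfer function to that IN value gives OUT[B2] (row B2 above).

Answer: {d+d}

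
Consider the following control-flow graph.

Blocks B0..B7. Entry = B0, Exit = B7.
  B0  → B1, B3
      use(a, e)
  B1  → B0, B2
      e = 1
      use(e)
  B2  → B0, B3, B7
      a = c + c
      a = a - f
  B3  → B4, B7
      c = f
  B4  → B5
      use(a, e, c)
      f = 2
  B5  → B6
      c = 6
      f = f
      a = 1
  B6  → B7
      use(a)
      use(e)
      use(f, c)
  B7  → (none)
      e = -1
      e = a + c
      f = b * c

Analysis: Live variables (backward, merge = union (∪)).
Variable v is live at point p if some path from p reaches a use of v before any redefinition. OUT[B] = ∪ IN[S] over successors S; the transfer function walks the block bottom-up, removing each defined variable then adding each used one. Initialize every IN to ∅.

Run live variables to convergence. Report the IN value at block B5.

Converged values:
  B0: | IN={a, b, c, e, f} | OUT={a, b, c, e, f}
  B1: | IN={a, b, c, f} | OUT={a, b, c, e, f}
  B2: | IN={b, c, e, f} | OUT={a, b, c, e, f}
  B3: | IN={a, b, e, f} | OUT={a, b, c, e}
  B4: | IN={a, b, c, e} | OUT={b, e, f}
  B5: | IN={b, e, f} | OUT={a, b, c, e, f}
  B6: | IN={a, b, c, e, f} | OUT={a, b, c}
  B7: | IN={a, b, c} | OUT={}

Merge at B5: OUT[B5] = IN[B6] = {a, b, c, e, f}
Applying B5's transfer function to that OUT value gives IN[B5] (row B5 above).

Answer: {b, e, f}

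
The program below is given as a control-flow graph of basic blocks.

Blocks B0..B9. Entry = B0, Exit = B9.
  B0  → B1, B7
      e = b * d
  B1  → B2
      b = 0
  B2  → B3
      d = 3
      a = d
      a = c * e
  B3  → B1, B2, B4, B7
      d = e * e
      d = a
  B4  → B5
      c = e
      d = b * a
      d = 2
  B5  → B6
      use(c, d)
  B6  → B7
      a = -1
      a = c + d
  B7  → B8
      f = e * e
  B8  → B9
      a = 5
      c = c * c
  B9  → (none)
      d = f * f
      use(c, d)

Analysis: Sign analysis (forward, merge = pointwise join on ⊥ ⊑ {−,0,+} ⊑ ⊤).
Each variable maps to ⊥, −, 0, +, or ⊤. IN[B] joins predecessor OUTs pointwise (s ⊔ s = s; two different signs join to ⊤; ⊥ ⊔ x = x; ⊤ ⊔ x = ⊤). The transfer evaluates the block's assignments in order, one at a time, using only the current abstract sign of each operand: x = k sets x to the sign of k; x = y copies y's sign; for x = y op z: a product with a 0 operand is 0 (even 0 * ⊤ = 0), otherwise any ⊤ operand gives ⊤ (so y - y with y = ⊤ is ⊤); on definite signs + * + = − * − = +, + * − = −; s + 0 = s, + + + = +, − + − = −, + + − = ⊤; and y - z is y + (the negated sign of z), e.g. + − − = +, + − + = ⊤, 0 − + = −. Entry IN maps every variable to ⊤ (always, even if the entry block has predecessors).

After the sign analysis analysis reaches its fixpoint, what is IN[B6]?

Fixpoint table:
  B0:   IN=(all ⊤)   OUT=(all ⊤)
  B1:   IN=(all ⊤)   OUT={b:0; rest ⊤}
  B2:   IN={b:0; rest ⊤}   OUT={b:0, d:+; rest ⊤}
  B3:   IN={b:0, d:+; rest ⊤}   OUT={b:0; rest ⊤}
  B4:   IN={b:0; rest ⊤}   OUT={b:0, d:+; rest ⊤}
  B5:   IN={b:0, d:+; rest ⊤}   OUT={b:0, d:+; rest ⊤}
  B6:   IN={b:0, d:+; rest ⊤}   OUT={b:0, d:+; rest ⊤}
  B7:   IN=(all ⊤)   OUT=(all ⊤)
  B8:   IN=(all ⊤)   OUT={a:+; rest ⊤}
  B9:   IN={a:+; rest ⊤}   OUT={a:+; rest ⊤}

Merge at B6: IN[B6] = OUT[B5] = {a: ⊤, b: 0, c: ⊤, d: +, e: ⊤, f: ⊤}

Answer: {a: ⊤, b: 0, c: ⊤, d: +, e: ⊤, f: ⊤}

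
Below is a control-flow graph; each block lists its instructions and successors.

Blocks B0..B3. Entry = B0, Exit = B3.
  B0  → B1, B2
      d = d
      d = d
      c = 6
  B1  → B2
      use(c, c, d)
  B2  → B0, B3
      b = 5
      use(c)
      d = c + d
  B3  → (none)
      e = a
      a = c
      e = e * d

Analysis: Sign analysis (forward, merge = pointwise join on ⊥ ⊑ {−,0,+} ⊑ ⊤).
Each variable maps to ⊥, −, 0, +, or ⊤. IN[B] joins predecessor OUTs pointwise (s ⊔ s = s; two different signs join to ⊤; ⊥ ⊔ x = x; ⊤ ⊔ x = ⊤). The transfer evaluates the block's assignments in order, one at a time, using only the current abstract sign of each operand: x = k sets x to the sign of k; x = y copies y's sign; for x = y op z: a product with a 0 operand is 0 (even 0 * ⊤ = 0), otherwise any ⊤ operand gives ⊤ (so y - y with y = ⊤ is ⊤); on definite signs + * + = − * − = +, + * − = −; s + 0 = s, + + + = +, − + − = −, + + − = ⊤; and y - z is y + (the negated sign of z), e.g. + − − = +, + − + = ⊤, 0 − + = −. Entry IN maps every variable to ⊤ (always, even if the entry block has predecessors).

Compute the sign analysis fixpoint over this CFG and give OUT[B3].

Converged values:
  B0: | IN=(all ⊤) | OUT={c:+; rest ⊤}
  B1: | IN={c:+; rest ⊤} | OUT={c:+; rest ⊤}
  B2: | IN={c:+; rest ⊤} | OUT={b:+, c:+; rest ⊤}
  B3: | IN={b:+, c:+; rest ⊤} | OUT={a:+, b:+, c:+; rest ⊤}

Merge at B3: IN[B3] = OUT[B2] = {a: ⊤, b: +, c: +, d: ⊤, e: ⊤, f: ⊤}
Applying B3's transfer function to that IN value gives OUT[B3] (row B3 above).

Answer: {a: +, b: +, c: +, d: ⊤, e: ⊤, f: ⊤}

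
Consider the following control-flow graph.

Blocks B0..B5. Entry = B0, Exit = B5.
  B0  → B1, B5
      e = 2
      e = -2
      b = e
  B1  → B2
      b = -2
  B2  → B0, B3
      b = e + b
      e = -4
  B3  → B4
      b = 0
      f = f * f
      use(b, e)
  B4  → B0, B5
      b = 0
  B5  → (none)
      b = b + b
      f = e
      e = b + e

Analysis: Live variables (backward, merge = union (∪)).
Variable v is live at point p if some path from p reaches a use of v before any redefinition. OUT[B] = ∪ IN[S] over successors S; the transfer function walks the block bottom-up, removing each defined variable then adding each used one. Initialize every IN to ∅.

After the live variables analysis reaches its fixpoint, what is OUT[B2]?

Per-block solution:
  B0:  IN={f}  OUT={b, e, f}
  B1:  IN={e, f}  OUT={b, e, f}
  B2:  IN={b, e, f}  OUT={e, f}
  B3:  IN={e, f}  OUT={e, f}
  B4:  IN={e, f}  OUT={b, e, f}
  B5:  IN={b, e}  OUT={}

Merge at B2: OUT[B2] = IN[B0] ⊔ IN[B3] = {e, f}

Answer: {e, f}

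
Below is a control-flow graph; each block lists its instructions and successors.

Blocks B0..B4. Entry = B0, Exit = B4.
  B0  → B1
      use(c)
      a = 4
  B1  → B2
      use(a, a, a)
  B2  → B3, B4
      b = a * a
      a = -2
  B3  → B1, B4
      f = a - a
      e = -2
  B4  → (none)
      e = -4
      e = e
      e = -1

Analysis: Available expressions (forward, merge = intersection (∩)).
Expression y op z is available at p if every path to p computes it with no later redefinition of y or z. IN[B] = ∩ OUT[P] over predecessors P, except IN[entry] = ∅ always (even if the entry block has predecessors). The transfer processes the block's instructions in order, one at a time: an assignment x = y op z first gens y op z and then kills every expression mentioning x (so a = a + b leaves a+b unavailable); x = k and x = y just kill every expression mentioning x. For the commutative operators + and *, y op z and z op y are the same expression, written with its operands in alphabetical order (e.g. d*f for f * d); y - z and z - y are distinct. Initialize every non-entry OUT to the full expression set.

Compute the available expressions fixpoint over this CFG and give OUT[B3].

Converged values:
  B0: | IN={} | OUT={}
  B1: | IN={} | OUT={}
  B2: | IN={} | OUT={}
  B3: | IN={} | OUT={a-a}
  B4: | IN={} | OUT={}

Merge at B3: IN[B3] = OUT[B2] = {}
Applying B3's transfer function to that IN value gives OUT[B3] (row B3 above).

Answer: {a-a}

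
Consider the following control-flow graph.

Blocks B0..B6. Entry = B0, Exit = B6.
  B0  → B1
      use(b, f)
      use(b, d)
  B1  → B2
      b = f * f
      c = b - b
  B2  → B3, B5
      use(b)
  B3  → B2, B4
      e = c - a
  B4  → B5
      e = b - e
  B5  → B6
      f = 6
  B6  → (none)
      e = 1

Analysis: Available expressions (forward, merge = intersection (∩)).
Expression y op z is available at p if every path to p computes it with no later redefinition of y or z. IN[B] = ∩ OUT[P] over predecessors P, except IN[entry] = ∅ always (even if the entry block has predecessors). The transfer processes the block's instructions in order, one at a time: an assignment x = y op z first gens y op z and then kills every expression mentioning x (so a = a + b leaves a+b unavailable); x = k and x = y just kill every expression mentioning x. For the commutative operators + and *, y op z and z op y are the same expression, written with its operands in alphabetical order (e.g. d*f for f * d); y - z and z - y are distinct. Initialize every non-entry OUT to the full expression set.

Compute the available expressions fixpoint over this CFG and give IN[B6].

Converged values:
  B0:   IN={}   OUT={}
  B1:   IN={}   OUT={b-b, f*f}
  B2:   IN={b-b, f*f}   OUT={b-b, f*f}
  B3:   IN={b-b, f*f}   OUT={b-b, c-a, f*f}
  B4:   IN={b-b, c-a, f*f}   OUT={b-b, c-a, f*f}
  B5:   IN={b-b, f*f}   OUT={b-b}
  B6:   IN={b-b}   OUT={b-b}

Merge at B6: IN[B6] = OUT[B5] = {b-b}

Answer: {b-b}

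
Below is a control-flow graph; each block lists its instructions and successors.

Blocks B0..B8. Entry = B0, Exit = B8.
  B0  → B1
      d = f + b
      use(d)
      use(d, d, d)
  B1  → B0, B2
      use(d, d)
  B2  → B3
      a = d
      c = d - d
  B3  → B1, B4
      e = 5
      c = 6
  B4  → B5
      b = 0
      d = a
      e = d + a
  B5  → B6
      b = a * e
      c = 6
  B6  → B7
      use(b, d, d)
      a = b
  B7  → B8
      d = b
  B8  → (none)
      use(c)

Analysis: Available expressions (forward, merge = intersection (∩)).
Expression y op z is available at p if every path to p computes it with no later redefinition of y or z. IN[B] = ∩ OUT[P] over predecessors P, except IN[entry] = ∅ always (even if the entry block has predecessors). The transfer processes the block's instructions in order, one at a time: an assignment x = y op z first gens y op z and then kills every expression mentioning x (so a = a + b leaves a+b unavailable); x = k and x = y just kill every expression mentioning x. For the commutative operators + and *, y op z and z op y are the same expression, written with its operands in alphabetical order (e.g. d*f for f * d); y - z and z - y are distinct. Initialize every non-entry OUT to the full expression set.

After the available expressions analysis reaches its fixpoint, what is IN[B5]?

Answer: {a+d}

Derivation:
Converged values:
  B0:  IN={}  OUT={b+f}
  B1:  IN={b+f}  OUT={b+f}
  B2:  IN={b+f}  OUT={b+f, d-d}
  B3:  IN={b+f, d-d}  OUT={b+f, d-d}
  B4:  IN={b+f, d-d}  OUT={a+d}
  B5:  IN={a+d}  OUT={a*e, a+d}
  B6:  IN={a*e, a+d}  OUT={}
  B7:  IN={}  OUT={}
  B8:  IN={}  OUT={}

Merge at B5: IN[B5] = OUT[B4] = {a+d}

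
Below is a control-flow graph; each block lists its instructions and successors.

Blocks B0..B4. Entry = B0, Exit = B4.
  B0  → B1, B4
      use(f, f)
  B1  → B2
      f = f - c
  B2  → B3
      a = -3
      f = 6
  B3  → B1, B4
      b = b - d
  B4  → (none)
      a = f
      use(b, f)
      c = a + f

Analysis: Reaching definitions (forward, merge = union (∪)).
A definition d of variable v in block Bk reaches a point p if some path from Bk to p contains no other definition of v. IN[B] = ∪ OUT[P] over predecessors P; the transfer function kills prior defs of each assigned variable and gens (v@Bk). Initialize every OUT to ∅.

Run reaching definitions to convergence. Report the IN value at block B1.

Per-block solution:
  B0: | IN={} | OUT={}
  B1: | IN={a@B2, b@B3, f@B2} | OUT={a@B2, b@B3, f@B1}
  B2: | IN={a@B2, b@B3, f@B1} | OUT={a@B2, b@B3, f@B2}
  B3: | IN={a@B2, b@B3, f@B2} | OUT={a@B2, b@B3, f@B2}
  B4: | IN={a@B2, b@B3, f@B2} | OUT={a@B4, b@B3, c@B4, f@B2}

Merge at B1: IN[B1] = OUT[B0] ⊔ OUT[B3] = {a@B2, b@B3, f@B2}

Answer: {a@B2, b@B3, f@B2}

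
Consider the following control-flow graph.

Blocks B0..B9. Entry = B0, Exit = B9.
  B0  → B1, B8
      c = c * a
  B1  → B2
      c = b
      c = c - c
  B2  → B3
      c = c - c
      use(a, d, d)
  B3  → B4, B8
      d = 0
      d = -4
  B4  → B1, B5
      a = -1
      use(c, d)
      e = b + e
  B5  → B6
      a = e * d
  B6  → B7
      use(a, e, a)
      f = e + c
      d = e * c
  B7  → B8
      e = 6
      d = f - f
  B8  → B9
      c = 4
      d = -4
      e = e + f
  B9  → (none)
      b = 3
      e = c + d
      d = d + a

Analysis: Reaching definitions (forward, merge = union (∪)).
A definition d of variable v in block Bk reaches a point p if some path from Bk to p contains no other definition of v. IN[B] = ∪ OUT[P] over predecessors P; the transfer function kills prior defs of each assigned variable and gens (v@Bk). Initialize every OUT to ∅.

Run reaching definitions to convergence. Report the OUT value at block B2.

Per-block solution:
  B0: | IN={} | OUT={c@B0}
  B1: | IN={a@B4, c@B0, c@B2, d@B3, e@B4} | OUT={a@B4, c@B1, d@B3, e@B4}
  B2: | IN={a@B4, c@B1, d@B3, e@B4} | OUT={a@B4, c@B2, d@B3, e@B4}
  B3: | IN={a@B4, c@B2, d@B3, e@B4} | OUT={a@B4, c@B2, d@B3, e@B4}
  B4: | IN={a@B4, c@B2, d@B3, e@B4} | OUT={a@B4, c@B2, d@B3, e@B4}
  B5: | IN={a@B4, c@B2, d@B3, e@B4} | OUT={a@B5, c@B2, d@B3, e@B4}
  B6: | IN={a@B5, c@B2, d@B3, e@B4} | OUT={a@B5, c@B2, d@B6, e@B4, f@B6}
  B7: | IN={a@B5, c@B2, d@B6, e@B4, f@B6} | OUT={a@B5, c@B2, d@B7, e@B7, f@B6}
  B8: | IN={a@B4, a@B5, c@B0, c@B2, d@B3, d@B7, e@B4, e@B7, f@B6} | OUT={a@B4, a@B5, c@B8, d@B8, e@B8, f@B6}
  B9: | IN={a@B4, a@B5, c@B8, d@B8, e@B8, f@B6} | OUT={a@B4, a@B5, b@B9, c@B8, d@B9, e@B9, f@B6}

Merge at B2: IN[B2] = OUT[B1] = {a@B4, c@B1, d@B3, e@B4}
Applying B2's transfer function to that IN value gives OUT[B2] (row B2 above).

Answer: {a@B4, c@B2, d@B3, e@B4}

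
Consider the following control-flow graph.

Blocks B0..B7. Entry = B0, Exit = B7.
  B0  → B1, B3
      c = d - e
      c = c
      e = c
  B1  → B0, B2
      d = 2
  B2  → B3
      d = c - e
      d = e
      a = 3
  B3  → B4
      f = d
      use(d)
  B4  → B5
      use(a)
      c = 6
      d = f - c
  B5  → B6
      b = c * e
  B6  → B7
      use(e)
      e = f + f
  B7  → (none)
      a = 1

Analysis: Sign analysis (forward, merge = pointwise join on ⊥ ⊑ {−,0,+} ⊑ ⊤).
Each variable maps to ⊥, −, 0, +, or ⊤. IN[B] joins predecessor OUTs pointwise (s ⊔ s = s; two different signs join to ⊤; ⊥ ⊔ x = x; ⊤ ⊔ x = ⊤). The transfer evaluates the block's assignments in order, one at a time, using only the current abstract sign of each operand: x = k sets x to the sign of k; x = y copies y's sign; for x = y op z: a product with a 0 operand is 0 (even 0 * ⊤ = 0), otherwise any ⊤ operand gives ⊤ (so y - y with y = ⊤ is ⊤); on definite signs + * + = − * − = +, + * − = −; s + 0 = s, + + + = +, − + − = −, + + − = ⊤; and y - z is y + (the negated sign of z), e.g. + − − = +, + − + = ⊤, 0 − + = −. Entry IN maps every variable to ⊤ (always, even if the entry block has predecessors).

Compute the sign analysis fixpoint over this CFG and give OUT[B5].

Per-block solution:
  B0:  IN=(all ⊤)  OUT=(all ⊤)
  B1:  IN=(all ⊤)  OUT={d:+; rest ⊤}
  B2:  IN={d:+; rest ⊤}  OUT={a:+; rest ⊤}
  B3:  IN=(all ⊤)  OUT=(all ⊤)
  B4:  IN=(all ⊤)  OUT={c:+; rest ⊤}
  B5:  IN={c:+; rest ⊤}  OUT={c:+; rest ⊤}
  B6:  IN={c:+; rest ⊤}  OUT={c:+; rest ⊤}
  B7:  IN={c:+; rest ⊤}  OUT={a:+, c:+; rest ⊤}

Merge at B5: IN[B5] = OUT[B4] = {a: ⊤, b: ⊤, c: +, d: ⊤, e: ⊤, f: ⊤}
Applying B5's transfer function to that IN value gives OUT[B5] (row B5 above).

Answer: {a: ⊤, b: ⊤, c: +, d: ⊤, e: ⊤, f: ⊤}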